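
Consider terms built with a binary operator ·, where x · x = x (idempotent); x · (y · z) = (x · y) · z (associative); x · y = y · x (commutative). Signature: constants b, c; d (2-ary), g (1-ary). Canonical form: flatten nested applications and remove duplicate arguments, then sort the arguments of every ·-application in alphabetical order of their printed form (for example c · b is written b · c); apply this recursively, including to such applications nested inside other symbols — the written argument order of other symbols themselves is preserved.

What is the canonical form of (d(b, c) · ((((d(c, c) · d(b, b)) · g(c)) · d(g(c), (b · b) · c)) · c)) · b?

Answer: b · c · d(b, b) · d(b, c) · d(c, c) · d(g(c), b · c) · g(c)

Derivation:
Un-nest:  d(b, c) · d(c, c) · d(b, b) · g(c) · d(g(c), (b · b) · c) · c · b
Simplify inside:  d(g(c), (b · b) · c)  →  d(g(c), b · c)
Order the arguments:  b · c · d(b, b) · d(b, c) · d(c, c) · d(g(c), b · c) · g(c)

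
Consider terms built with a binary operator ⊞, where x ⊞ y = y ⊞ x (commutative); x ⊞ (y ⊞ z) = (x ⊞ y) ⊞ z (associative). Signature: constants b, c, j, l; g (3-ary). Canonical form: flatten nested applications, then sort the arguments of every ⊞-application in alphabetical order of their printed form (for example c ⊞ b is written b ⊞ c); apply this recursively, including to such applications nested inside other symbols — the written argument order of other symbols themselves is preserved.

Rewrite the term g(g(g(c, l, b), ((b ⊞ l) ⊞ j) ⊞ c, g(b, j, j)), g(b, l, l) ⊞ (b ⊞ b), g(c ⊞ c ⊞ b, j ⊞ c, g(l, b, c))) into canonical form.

Work inside:  g(b, l, l) ⊞ (b ⊞ b)
Merge nested applications:  g(b, l, l) ⊞ b ⊞ b
Sort arguments:  b ⊞ b ⊞ g(b, l, l)
Put back:  g(g(g(c, l, b), b ⊞ c ⊞ j ⊞ l, g(b, j, j)), b ⊞ b ⊞ g(b, l, l), g(b ⊞ c ⊞ c, c ⊞ j, g(l, b, c)))

Answer: g(g(g(c, l, b), b ⊞ c ⊞ j ⊞ l, g(b, j, j)), b ⊞ b ⊞ g(b, l, l), g(b ⊞ c ⊞ c, c ⊞ j, g(l, b, c)))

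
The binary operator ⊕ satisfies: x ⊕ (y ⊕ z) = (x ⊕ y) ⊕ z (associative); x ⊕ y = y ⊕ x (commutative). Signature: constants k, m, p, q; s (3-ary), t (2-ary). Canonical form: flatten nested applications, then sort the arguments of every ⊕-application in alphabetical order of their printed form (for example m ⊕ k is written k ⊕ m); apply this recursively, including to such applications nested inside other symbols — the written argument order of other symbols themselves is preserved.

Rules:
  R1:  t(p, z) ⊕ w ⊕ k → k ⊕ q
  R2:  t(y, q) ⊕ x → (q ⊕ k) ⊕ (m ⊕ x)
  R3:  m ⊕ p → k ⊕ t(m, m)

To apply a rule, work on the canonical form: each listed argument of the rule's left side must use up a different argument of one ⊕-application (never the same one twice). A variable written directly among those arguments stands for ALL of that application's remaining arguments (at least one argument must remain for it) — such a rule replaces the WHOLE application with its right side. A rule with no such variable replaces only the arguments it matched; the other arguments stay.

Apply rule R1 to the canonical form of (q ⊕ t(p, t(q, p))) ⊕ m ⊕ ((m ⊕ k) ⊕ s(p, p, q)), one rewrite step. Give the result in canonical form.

Answer: k ⊕ q

Derivation:
Canonical form:  k ⊕ m ⊕ m ⊕ q ⊕ s(p, p, q) ⊕ t(p, t(q, p))
Apply R1:  consuming k, t(p, t(q, p));  w := m ⊕ m ⊕ q ⊕ s(p, p, q), z := t(q, p)
Every leftover argument binds to the variable; the entire application is replaced.
New term:  k ⊕ q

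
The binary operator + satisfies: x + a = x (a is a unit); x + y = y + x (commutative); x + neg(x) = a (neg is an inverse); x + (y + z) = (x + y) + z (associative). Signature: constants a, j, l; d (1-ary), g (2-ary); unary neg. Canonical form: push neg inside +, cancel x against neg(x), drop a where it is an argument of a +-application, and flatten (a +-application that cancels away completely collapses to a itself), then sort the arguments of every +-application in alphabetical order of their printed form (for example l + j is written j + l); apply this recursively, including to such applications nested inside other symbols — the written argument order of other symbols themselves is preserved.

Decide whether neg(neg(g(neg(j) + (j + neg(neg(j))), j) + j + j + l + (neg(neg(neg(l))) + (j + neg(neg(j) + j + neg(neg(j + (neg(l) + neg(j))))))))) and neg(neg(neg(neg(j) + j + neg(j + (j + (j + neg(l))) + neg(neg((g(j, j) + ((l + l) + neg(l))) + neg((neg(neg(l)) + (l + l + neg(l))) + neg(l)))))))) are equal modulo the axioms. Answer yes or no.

Left:  neg(neg(g(neg(j) + (j + neg(neg(j))), j) + j + j + l + (neg(neg(neg(l))) + (j + neg(neg(j) + j + neg(neg(j + (neg(l) + neg(j)))))))))
  Push neg inside:  distribute neg over + and collapse double neg
  Combine occurrences:  g(j, j) + j + j + j + l
Right:  neg(neg(neg(neg(j) + j + neg(j + (j + (j + neg(l))) + neg(neg((g(j, j) + ((l + l) + neg(l))) + neg((neg(neg(l)) + (l + l + neg(l))) + neg(l))))))))
  Push neg inside:  distribute neg over + and collapse double neg
  Combine occurrences:  j + j + j + neg(l) + g(j, j)
  Sort:  g(j, j) + j + j + j + neg(l)

Answer: no — g(j, j) + j + j + j + l vs g(j, j) + j + j + j + neg(l)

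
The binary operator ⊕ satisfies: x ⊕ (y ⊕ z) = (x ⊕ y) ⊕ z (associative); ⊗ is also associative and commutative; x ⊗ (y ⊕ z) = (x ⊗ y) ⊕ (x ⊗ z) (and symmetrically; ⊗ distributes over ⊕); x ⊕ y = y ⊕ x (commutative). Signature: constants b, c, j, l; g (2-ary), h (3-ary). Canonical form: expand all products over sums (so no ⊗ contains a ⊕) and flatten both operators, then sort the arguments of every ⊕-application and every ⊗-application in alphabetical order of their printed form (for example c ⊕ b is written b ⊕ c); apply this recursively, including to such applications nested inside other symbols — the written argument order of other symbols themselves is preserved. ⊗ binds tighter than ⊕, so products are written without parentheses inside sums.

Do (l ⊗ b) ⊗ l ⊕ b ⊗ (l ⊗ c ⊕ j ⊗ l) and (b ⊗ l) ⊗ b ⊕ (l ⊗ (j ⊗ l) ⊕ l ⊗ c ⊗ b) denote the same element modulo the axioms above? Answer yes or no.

Answer: no — b ⊗ c ⊗ l ⊕ b ⊗ j ⊗ l ⊕ b ⊗ l ⊗ l vs b ⊗ b ⊗ l ⊕ b ⊗ c ⊗ l ⊕ j ⊗ l ⊗ l

Derivation:
Left:  (l ⊗ b) ⊗ l ⊕ b ⊗ (l ⊗ c ⊕ j ⊗ l)
  Expand products over sums:  b ⊗ l ⊗ l ⊕ b ⊗ c ⊗ l ⊕ b ⊗ j ⊗ l
  Order the arguments:  b ⊗ c ⊗ l ⊕ b ⊗ j ⊗ l ⊕ b ⊗ l ⊗ l
Right:  (b ⊗ l) ⊗ b ⊕ (l ⊗ (j ⊗ l) ⊕ l ⊗ c ⊗ b)
  Merge nested applications:  b ⊗ b ⊗ l ⊕ j ⊗ l ⊗ l ⊕ b ⊗ c ⊗ l
  Sort arguments:  b ⊗ b ⊗ l ⊕ b ⊗ c ⊗ l ⊕ j ⊗ l ⊗ l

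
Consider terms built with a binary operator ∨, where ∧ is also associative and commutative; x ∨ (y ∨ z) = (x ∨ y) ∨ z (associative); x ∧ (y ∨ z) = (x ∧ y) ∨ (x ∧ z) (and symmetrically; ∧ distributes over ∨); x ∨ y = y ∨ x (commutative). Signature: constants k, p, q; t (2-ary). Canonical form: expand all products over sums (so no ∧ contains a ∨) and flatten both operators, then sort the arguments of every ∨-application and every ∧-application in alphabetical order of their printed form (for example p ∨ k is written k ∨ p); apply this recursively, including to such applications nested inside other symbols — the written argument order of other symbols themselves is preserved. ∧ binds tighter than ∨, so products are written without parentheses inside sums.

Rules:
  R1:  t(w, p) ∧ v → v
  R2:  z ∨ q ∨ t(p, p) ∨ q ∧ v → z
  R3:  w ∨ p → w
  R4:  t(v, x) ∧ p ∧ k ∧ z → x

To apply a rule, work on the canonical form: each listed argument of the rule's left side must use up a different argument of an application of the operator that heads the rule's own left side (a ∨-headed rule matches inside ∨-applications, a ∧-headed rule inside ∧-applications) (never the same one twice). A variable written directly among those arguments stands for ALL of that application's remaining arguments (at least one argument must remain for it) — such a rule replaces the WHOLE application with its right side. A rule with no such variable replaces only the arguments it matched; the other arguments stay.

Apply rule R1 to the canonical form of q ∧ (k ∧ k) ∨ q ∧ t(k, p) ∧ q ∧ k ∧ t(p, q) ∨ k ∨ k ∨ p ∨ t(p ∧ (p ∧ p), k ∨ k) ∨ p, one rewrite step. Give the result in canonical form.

Canonical form:  k ∨ k ∨ k ∧ k ∧ q ∨ k ∧ q ∧ q ∧ t(k, p) ∧ t(p, q) ∨ p ∨ p ∨ t(p ∧ p ∧ p, k ∨ k)
Apply R1:  consuming t(k, p);  v := k ∧ q ∧ q ∧ t(p, q), w := k
The variable takes the whole remainder — replace the entire application.
New term:  k ∨ k ∨ k ∧ k ∧ q ∨ k ∧ q ∧ q ∧ t(p, q) ∨ p ∨ p ∨ t(p ∧ p ∧ p, k ∨ k)

Answer: k ∨ k ∨ k ∧ k ∧ q ∨ k ∧ q ∧ q ∧ t(p, q) ∨ p ∨ p ∨ t(p ∧ p ∧ p, k ∨ k)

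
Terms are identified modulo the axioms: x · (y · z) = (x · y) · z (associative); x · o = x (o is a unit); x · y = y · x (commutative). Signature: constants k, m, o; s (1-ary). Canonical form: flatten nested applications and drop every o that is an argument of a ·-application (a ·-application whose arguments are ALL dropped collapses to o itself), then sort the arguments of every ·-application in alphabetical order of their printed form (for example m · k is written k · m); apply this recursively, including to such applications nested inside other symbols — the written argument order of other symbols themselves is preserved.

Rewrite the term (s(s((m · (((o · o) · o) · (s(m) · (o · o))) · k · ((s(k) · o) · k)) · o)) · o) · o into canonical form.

Merge nested applications:  s(s((m · (((o · o) · o) · (s(m) · (o · o))) · k · ((s(k) · o) · k)) · o)) · o · o
Simplify inside:  s(s((m · (((o · o) · o) · (s(m) · (o · o))) · k · ((s(k) · o) · k)) · o))  →  s(s(k · k · m · s(k) · s(m)))
Drop the unit:  drop o (×2)
Sort arguments:  s(s(k · k · m · s(k) · s(m)))

Answer: s(s(k · k · m · s(k) · s(m)))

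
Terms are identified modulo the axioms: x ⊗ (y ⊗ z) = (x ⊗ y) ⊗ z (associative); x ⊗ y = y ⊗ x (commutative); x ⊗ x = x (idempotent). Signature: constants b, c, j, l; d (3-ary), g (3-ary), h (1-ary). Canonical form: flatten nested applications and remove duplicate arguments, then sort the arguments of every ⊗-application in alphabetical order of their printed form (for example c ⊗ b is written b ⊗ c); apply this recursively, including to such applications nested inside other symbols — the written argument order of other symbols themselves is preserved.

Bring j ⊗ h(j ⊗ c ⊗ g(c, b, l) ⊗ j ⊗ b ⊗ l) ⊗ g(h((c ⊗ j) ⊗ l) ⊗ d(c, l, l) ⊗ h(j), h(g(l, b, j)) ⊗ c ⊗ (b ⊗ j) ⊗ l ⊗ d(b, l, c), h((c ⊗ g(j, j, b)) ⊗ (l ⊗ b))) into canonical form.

Answer: g(d(c, l, l) ⊗ h(c ⊗ j ⊗ l) ⊗ h(j), b ⊗ c ⊗ d(b, l, c) ⊗ h(g(l, b, j)) ⊗ j ⊗ l, h(b ⊗ c ⊗ g(j, j, b) ⊗ l)) ⊗ h(b ⊗ c ⊗ g(c, b, l) ⊗ j ⊗ l) ⊗ j

Derivation:
Canonicalize subterm:  h(j ⊗ c ⊗ g(c, b, l) ⊗ j ⊗ b ⊗ l)  →  h(b ⊗ c ⊗ g(c, b, l) ⊗ j ⊗ l)
Simplify inside:  g(h((c ⊗ j) ⊗ l) ⊗ d(c, l, l) ⊗ h(j), h(g(l, b, j)) ⊗ c ⊗ (b ⊗ j) ⊗ l ⊗ d(b, l, c), h((c ⊗ g(j, j, b)) ⊗ (l ⊗ b)))  →  g(d(c, l, l) ⊗ h(c ⊗ j ⊗ l) ⊗ h(j), b ⊗ c ⊗ d(b, l, c) ⊗ h(g(l, b, j)) ⊗ j ⊗ l, h(b ⊗ c ⊗ g(j, j, b) ⊗ l))
Sort arguments:  g(d(c, l, l) ⊗ h(c ⊗ j ⊗ l) ⊗ h(j), b ⊗ c ⊗ d(b, l, c) ⊗ h(g(l, b, j)) ⊗ j ⊗ l, h(b ⊗ c ⊗ g(j, j, b) ⊗ l)) ⊗ h(b ⊗ c ⊗ g(c, b, l) ⊗ j ⊗ l) ⊗ j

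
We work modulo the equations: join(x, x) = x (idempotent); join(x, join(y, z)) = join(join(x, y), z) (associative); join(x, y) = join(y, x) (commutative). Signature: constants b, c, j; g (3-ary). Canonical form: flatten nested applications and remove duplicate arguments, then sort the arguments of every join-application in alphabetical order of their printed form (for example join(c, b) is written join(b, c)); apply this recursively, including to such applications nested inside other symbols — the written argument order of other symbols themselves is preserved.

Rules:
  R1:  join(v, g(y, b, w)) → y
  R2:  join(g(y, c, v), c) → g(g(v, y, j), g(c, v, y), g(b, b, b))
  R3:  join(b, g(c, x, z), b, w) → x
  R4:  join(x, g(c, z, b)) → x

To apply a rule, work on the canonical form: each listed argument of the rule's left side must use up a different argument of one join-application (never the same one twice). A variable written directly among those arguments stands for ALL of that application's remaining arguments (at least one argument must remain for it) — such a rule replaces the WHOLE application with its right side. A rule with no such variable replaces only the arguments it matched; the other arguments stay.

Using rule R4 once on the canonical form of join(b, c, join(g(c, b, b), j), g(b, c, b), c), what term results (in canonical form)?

Canonical form:  join(b, c, g(b, c, b), g(c, b, b), j)
Match R4:  consume g(c, b, b);  x := join(b, c, g(b, c, b), j), z := b
The variable takes the whole remainder — replace the entire application.
Result:  join(b, c, g(b, c, b), j)

Answer: join(b, c, g(b, c, b), j)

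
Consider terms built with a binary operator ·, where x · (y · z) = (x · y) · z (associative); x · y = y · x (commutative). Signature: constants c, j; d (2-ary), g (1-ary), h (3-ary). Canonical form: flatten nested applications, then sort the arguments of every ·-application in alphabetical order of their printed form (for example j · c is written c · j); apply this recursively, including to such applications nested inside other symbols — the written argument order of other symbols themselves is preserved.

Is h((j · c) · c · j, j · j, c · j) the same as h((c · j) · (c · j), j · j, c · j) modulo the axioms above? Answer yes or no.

Answer: yes — both canonical forms are h(c · c · j · j, j · j, c · j)

Derivation:
Left:  h((j · c) · c · j, j · j, c · j)
  Work inside:  (j · c) · c · j
  Merge nested applications:  j · c · c · j
  Sort arguments:  c · c · j · j
  Reassemble:  h(c · c · j · j, j · j, c · j)
Right:  h((c · j) · (c · j), j · j, c · j)
  Descend into:  (c · j) · (c · j)
  Flatten:  c · j · c · j
  Sort arguments:  c · c · j · j
  Put back:  h(c · c · j · j, j · j, c · j)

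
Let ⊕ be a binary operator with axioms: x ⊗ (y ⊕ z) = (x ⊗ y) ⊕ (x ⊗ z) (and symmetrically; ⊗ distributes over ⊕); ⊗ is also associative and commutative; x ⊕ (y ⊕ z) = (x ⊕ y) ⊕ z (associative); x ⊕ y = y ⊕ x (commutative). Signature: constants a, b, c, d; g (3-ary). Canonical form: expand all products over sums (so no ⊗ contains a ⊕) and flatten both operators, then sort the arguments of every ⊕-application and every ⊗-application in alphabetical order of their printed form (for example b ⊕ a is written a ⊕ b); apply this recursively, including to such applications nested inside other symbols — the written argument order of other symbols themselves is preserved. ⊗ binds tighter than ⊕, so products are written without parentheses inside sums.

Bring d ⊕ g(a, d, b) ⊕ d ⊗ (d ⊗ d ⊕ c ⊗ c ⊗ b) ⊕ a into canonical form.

Answer: a ⊕ b ⊗ c ⊗ c ⊗ d ⊕ d ⊕ d ⊗ d ⊗ d ⊕ g(a, d, b)

Derivation:
Expand products over sums:  d ⊕ g(a, d, b) ⊕ d ⊗ d ⊗ d ⊕ b ⊗ c ⊗ c ⊗ d ⊕ a
Order the arguments:  a ⊕ b ⊗ c ⊗ c ⊗ d ⊕ d ⊕ d ⊗ d ⊗ d ⊕ g(a, d, b)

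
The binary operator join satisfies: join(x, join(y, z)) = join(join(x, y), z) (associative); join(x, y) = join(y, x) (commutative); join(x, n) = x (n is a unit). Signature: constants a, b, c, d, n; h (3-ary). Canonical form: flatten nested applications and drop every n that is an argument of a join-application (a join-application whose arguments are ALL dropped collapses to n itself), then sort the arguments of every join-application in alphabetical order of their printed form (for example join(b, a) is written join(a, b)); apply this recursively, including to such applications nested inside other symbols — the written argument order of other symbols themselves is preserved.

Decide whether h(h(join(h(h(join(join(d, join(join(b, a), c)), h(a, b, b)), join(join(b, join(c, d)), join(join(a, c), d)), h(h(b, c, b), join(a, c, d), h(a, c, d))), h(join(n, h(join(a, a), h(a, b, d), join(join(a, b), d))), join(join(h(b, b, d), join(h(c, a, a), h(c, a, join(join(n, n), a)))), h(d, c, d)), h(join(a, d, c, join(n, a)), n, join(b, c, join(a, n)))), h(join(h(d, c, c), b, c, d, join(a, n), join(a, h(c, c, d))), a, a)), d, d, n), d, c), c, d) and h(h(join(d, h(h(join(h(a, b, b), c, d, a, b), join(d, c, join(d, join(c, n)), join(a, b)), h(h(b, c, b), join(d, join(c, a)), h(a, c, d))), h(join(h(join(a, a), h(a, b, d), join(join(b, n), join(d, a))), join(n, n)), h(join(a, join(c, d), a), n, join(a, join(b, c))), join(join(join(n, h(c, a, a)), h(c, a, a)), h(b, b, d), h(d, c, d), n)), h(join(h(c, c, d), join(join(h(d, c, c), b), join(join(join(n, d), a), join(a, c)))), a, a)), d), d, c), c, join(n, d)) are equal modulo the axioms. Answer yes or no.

Left:  h(h(join(h(h(join(join(d, join(join(b, a), c)), h(a, b, b)), join(join(b, join(c, d)), join(join(a, c), d)), h(h(b, c, b), join(a, c, d), h(a, c, d))), h(join(n, h(join(a, a), h(a, b, d), join(join(a, b), d))), join(join(h(b, b, d), join(h(c, a, a), h(c, a, join(join(n, n), a)))), h(d, c, d)), h(join(a, d, c, join(n, a)), n, join(b, c, join(a, n)))), h(join(h(d, c, c), b, c, d, join(a, n), join(a, h(c, c, d))), a, a)), d, d, n), d, c), c, d)
  Focus inside:  join(h(h(join(join(d, join(join(b, a), c)), h(a, b, b)), join(join(b, join(c, d)), join(join(a, c), d)), h(h(b, c, b), join(a, c, d), h(a, c, d))), h(join(n, h(join(a, a), h(a, b, d), join(join(a, b), d))), join(join(h(b, b, d), join(h(c, a, a), h(c, a, join(join(n, n), a)))), h(d, c, d)), h(join(a, d, c, join(n, a)), n, join(b, c, join(a, n)))), h(join(h(d, c, c), b, c, d, join(a, n), join(a, h(c, c, d))), a, a)), d, d, n)
  Canonicalize subterm:  h(h(join(join(d, join(join(b, a), c)), h(a, b, b)), join(join(b, join(c, d)), join(join(a, c), d)), h(h(b, c, b), join(a, c, d), h(a, c, d))), h(join(n, h(join(a, a), h(a, b, d), join(join(a, b), d))), join(join(h(b, b, d), join(h(c, a, a), h(c, a, join(join(n, n), a)))), h(d, c, d)), h(join(a, d, c, join(n, a)), n, join(b, c, join(a, n)))), h(join(h(d, c, c), b, c, d, join(a, n), join(a, h(c, c, d))), a, a))  →  h(h(join(a, b, c, d, h(a, b, b)), join(a, b, c, c, d, d), h(h(b, c, b), join(a, c, d), h(a, c, d))), h(h(join(a, a), h(a, b, d), join(a, b, d)), join(h(b, b, d), h(c, a, a), h(c, a, a), h(d, c, d)), h(join(a, a, c, d), n, join(a, b, c))), h(join(a, a, b, c, d, h(c, c, d), h(d, c, c)), a, a))
  Unit:  drop n
  Sort:  join(d, d, h(h(join(a, b, c, d, h(a, b, b)), join(a, b, c, c, d, d), h(h(b, c, b), join(a, c, d), h(a, c, d))), h(h(join(a, a), h(a, b, d), join(a, b, d)), join(h(b, b, d), h(c, a, a), h(c, a, a), h(d, c, d)), h(join(a, a, c, d), n, join(a, b, c))), h(join(a, a, b, c, d, h(c, c, d), h(d, c, c)), a, a)))
  Put back:  h(h(join(d, d, h(h(join(a, b, c, d, h(a, b, b)), join(a, b, c, c, d, d), h(h(b, c, b), join(a, c, d), h(a, c, d))), h(h(join(a, a), h(a, b, d), join(a, b, d)), join(h(b, b, d), h(c, a, a), h(c, a, a), h(d, c, d)), h(join(a, a, c, d), n, join(a, b, c))), h(join(a, a, b, c, d, h(c, c, d), h(d, c, c)), a, a))), d, c), c, d)
Right:  h(h(join(d, h(h(join(h(a, b, b), c, d, a, b), join(d, c, join(d, join(c, n)), join(a, b)), h(h(b, c, b), join(d, join(c, a)), h(a, c, d))), h(join(h(join(a, a), h(a, b, d), join(join(b, n), join(d, a))), join(n, n)), h(join(a, join(c, d), a), n, join(a, join(b, c))), join(join(join(n, h(c, a, a)), h(c, a, a)), h(b, b, d), h(d, c, d), n)), h(join(h(c, c, d), join(join(h(d, c, c), b), join(join(join(n, d), a), join(a, c)))), a, a)), d), d, c), c, join(n, d))
  Descend into:  join(d, h(h(join(h(a, b, b), c, d, a, b), join(d, c, join(d, join(c, n)), join(a, b)), h(h(b, c, b), join(d, join(c, a)), h(a, c, d))), h(join(h(join(a, a), h(a, b, d), join(join(b, n), join(d, a))), join(n, n)), h(join(a, join(c, d), a), n, join(a, join(b, c))), join(join(join(n, h(c, a, a)), h(c, a, a)), h(b, b, d), h(d, c, d), n)), h(join(h(c, c, d), join(join(h(d, c, c), b), join(join(join(n, d), a), join(a, c)))), a, a)), d)
  Simplify inside:  h(h(join(h(a, b, b), c, d, a, b), join(d, c, join(d, join(c, n)), join(a, b)), h(h(b, c, b), join(d, join(c, a)), h(a, c, d))), h(join(h(join(a, a), h(a, b, d), join(join(b, n), join(d, a))), join(n, n)), h(join(a, join(c, d), a), n, join(a, join(b, c))), join(join(join(n, h(c, a, a)), h(c, a, a)), h(b, b, d), h(d, c, d), n)), h(join(h(c, c, d), join(join(h(d, c, c), b), join(join(join(n, d), a), join(a, c)))), a, a))  →  h(h(join(a, b, c, d, h(a, b, b)), join(a, b, c, c, d, d), h(h(b, c, b), join(a, c, d), h(a, c, d))), h(h(join(a, a), h(a, b, d), join(a, b, d)), h(join(a, a, c, d), n, join(a, b, c)), join(h(b, b, d), h(c, a, a), h(c, a, a), h(d, c, d))), h(join(a, a, b, c, d, h(c, c, d), h(d, c, c)), a, a))
  Order the arguments:  join(d, d, h(h(join(a, b, c, d, h(a, b, b)), join(a, b, c, c, d, d), h(h(b, c, b), join(a, c, d), h(a, c, d))), h(h(join(a, a), h(a, b, d), join(a, b, d)), h(join(a, a, c, d), n, join(a, b, c)), join(h(b, b, d), h(c, a, a), h(c, a, a), h(d, c, d))), h(join(a, a, b, c, d, h(c, c, d), h(d, c, c)), a, a)))
  Reassemble:  h(h(join(d, d, h(h(join(a, b, c, d, h(a, b, b)), join(a, b, c, c, d, d), h(h(b, c, b), join(a, c, d), h(a, c, d))), h(h(join(a, a), h(a, b, d), join(a, b, d)), h(join(a, a, c, d), n, join(a, b, c)), join(h(b, b, d), h(c, a, a), h(c, a, a), h(d, c, d))), h(join(a, a, b, c, d, h(c, c, d), h(d, c, c)), a, a))), d, c), c, d)

Answer: no — h(h(join(d, d, h(h(join(a, b, c, d, h(a, b, b)), join(a, b, c, c, d, d), h(h(b, c, b), join(a, c, d), h(a, c, d))), h(h(join(a, a), h(a, b, d), join(a, b, d)), join(h(b, b, d), h(c, a, a), h(c, a, a), h(d, c, d)), h(join(a, a, c, d), n, join(a, b, c))), h(join(a, a, b, c, d, h(c, c, d), h(d, c, c)), a, a))), d, c), c, d) vs h(h(join(d, d, h(h(join(a, b, c, d, h(a, b, b)), join(a, b, c, c, d, d), h(h(b, c, b), join(a, c, d), h(a, c, d))), h(h(join(a, a), h(a, b, d), join(a, b, d)), h(join(a, a, c, d), n, join(a, b, c)), join(h(b, b, d), h(c, a, a), h(c, a, a), h(d, c, d))), h(join(a, a, b, c, d, h(c, c, d), h(d, c, c)), a, a))), d, c), c, d)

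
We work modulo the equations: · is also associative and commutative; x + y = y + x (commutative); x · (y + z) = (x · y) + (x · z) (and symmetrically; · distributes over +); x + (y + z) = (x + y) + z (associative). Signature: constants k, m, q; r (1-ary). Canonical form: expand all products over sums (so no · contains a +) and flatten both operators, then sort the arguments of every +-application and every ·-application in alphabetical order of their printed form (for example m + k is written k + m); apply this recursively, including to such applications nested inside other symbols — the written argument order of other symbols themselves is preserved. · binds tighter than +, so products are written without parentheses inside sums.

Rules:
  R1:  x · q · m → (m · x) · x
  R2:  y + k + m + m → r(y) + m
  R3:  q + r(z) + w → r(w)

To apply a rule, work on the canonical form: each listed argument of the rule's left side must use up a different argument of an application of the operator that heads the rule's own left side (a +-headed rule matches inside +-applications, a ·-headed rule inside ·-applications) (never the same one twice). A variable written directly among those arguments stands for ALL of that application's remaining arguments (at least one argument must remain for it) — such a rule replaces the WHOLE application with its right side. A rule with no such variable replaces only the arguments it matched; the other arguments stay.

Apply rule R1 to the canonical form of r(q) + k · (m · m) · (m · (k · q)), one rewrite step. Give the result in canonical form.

Canonical form:  k · k · m · m · m · q + r(q)
Apply R1:  consuming m, q;  x := k · k · m · m
The extension variable absorbs all remaining arguments, so the whole application is rewritten.
Result:  k · k · k · k · m · m · m · m · m + r(q)

Answer: k · k · k · k · m · m · m · m · m + r(q)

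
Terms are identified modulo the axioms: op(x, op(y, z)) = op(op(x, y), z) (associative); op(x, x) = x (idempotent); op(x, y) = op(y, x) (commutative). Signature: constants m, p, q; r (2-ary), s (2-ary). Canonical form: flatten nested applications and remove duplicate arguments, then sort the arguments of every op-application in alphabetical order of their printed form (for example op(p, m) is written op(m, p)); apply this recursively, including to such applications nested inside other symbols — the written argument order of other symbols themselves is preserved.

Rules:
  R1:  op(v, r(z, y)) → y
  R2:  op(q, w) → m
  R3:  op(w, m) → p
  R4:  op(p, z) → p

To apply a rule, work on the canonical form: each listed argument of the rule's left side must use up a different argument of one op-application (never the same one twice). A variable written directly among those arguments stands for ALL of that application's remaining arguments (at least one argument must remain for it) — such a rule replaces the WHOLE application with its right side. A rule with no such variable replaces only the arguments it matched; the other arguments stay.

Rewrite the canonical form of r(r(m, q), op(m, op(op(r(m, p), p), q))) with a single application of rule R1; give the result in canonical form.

Answer: r(r(m, q), p)

Derivation:
Canonical form:  r(r(m, q), op(m, p, q, r(m, p)))
Apply R1:  consuming r(m, p);  v := op(m, p, q), y := p, z := m
The extension variable absorbs all remaining arguments, so the whole application is rewritten.
New term:  r(r(m, q), p)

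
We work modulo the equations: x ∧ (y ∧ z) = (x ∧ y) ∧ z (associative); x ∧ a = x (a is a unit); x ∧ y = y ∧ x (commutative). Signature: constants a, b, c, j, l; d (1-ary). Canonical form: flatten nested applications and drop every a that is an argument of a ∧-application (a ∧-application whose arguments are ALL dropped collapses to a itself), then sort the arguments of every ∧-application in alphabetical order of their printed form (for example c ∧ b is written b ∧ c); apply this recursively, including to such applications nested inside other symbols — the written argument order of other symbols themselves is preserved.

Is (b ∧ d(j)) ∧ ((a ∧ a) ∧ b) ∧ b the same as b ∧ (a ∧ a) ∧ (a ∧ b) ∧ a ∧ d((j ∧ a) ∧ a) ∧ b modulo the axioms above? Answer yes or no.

Answer: yes — both canonical forms are b ∧ b ∧ b ∧ d(j)

Derivation:
Left:  (b ∧ d(j)) ∧ ((a ∧ a) ∧ b) ∧ b
  Un-nest:  b ∧ d(j) ∧ a ∧ a ∧ b ∧ b
  Unit:  drop a (×2)
  Sort:  b ∧ b ∧ b ∧ d(j)
Right:  b ∧ (a ∧ a) ∧ (a ∧ b) ∧ a ∧ d((j ∧ a) ∧ a) ∧ b
  Un-nest:  b ∧ a ∧ a ∧ a ∧ b ∧ a ∧ d((j ∧ a) ∧ a) ∧ b
  Canonicalize subterm:  d((j ∧ a) ∧ a)  →  d(j)
  Drop the unit:  drop a (×4)
  Order the arguments:  b ∧ b ∧ b ∧ d(j)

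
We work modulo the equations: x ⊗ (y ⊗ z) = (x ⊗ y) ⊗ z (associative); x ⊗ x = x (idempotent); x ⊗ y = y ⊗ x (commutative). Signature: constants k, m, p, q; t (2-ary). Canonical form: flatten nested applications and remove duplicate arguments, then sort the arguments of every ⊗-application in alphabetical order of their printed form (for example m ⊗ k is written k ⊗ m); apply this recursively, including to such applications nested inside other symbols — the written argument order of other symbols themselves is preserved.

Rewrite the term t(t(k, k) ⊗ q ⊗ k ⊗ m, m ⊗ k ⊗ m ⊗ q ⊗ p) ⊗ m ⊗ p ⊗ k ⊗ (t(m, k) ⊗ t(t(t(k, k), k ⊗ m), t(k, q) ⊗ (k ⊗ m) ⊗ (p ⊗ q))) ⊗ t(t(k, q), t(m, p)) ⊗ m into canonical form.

Flatten:  t(t(k, k) ⊗ q ⊗ k ⊗ m, m ⊗ k ⊗ m ⊗ q ⊗ p) ⊗ m ⊗ p ⊗ k ⊗ t(m, k) ⊗ t(t(t(k, k), k ⊗ m), t(k, q) ⊗ (k ⊗ m) ⊗ (p ⊗ q)) ⊗ t(t(k, q), t(m, p)) ⊗ m
Inside:  t(t(k, k) ⊗ q ⊗ k ⊗ m, m ⊗ k ⊗ m ⊗ q ⊗ p)  →  t(k ⊗ m ⊗ q ⊗ t(k, k), k ⊗ m ⊗ p ⊗ q)
Inside:  t(t(t(k, k), k ⊗ m), t(k, q) ⊗ (k ⊗ m) ⊗ (p ⊗ q))  →  t(t(t(k, k), k ⊗ m), k ⊗ m ⊗ p ⊗ q ⊗ t(k, q))
Deduplicate:  drop duplicate m
Sort arguments:  k ⊗ m ⊗ p ⊗ t(k ⊗ m ⊗ q ⊗ t(k, k), k ⊗ m ⊗ p ⊗ q) ⊗ t(m, k) ⊗ t(t(k, q), t(m, p)) ⊗ t(t(t(k, k), k ⊗ m), k ⊗ m ⊗ p ⊗ q ⊗ t(k, q))

Answer: k ⊗ m ⊗ p ⊗ t(k ⊗ m ⊗ q ⊗ t(k, k), k ⊗ m ⊗ p ⊗ q) ⊗ t(m, k) ⊗ t(t(k, q), t(m, p)) ⊗ t(t(t(k, k), k ⊗ m), k ⊗ m ⊗ p ⊗ q ⊗ t(k, q))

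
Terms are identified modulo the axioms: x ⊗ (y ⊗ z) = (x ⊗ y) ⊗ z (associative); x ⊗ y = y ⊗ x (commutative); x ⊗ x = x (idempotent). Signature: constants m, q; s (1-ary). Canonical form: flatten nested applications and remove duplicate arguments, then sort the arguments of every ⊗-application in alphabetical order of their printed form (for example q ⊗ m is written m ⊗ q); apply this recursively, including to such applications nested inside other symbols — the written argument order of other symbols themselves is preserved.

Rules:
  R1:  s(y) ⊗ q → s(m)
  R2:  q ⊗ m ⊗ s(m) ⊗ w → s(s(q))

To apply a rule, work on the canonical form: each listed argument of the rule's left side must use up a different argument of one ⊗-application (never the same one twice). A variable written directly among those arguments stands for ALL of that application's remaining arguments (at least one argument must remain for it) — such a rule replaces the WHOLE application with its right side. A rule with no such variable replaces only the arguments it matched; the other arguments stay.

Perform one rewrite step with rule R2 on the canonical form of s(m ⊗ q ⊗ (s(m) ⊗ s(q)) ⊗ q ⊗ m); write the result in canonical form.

Answer: s(s(s(q)))

Derivation:
Canonical form:  s(m ⊗ q ⊗ s(m) ⊗ s(q))
R2 matches:  uses m, q, s(m);  w := s(q)
The extension variable absorbs all remaining arguments, so the whole application is rewritten.
Giving:  s(s(s(q)))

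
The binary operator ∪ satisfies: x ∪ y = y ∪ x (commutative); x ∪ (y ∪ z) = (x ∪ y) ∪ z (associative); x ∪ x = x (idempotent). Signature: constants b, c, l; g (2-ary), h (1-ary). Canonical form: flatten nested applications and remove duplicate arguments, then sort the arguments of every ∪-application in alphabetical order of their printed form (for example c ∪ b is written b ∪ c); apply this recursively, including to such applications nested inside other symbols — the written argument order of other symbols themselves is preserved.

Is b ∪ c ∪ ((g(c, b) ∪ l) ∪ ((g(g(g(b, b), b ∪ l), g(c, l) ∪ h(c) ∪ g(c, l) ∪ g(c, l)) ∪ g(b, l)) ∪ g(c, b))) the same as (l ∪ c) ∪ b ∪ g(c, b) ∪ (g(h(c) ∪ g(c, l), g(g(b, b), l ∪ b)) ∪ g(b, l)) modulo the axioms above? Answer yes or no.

Left:  b ∪ c ∪ ((g(c, b) ∪ l) ∪ ((g(g(g(b, b), b ∪ l), g(c, l) ∪ h(c) ∪ g(c, l) ∪ g(c, l)) ∪ g(b, l)) ∪ g(c, b)))
  Flatten:  b ∪ c ∪ g(c, b) ∪ l ∪ g(g(g(b, b), b ∪ l), g(c, l) ∪ h(c) ∪ g(c, l) ∪ g(c, l)) ∪ g(b, l) ∪ g(c, b)
  Canonicalize subterm:  g(g(g(b, b), b ∪ l), g(c, l) ∪ h(c) ∪ g(c, l) ∪ g(c, l))  →  g(g(g(b, b), b ∪ l), g(c, l) ∪ h(c))
  Idempotence:  drop duplicate g(c, b)
  Sort:  b ∪ c ∪ g(b, l) ∪ g(c, b) ∪ g(g(g(b, b), b ∪ l), g(c, l) ∪ h(c)) ∪ l
Right:  (l ∪ c) ∪ b ∪ g(c, b) ∪ (g(h(c) ∪ g(c, l), g(g(b, b), l ∪ b)) ∪ g(b, l))
  Flatten:  l ∪ c ∪ b ∪ g(c, b) ∪ g(h(c) ∪ g(c, l), g(g(b, b), l ∪ b)) ∪ g(b, l)
  Inside:  g(h(c) ∪ g(c, l), g(g(b, b), l ∪ b))  →  g(g(c, l) ∪ h(c), g(g(b, b), b ∪ l))
  Sort:  b ∪ c ∪ g(b, l) ∪ g(c, b) ∪ g(g(c, l) ∪ h(c), g(g(b, b), b ∪ l)) ∪ l

Answer: no — b ∪ c ∪ g(b, l) ∪ g(c, b) ∪ g(g(g(b, b), b ∪ l), g(c, l) ∪ h(c)) ∪ l vs b ∪ c ∪ g(b, l) ∪ g(c, b) ∪ g(g(c, l) ∪ h(c), g(g(b, b), b ∪ l)) ∪ l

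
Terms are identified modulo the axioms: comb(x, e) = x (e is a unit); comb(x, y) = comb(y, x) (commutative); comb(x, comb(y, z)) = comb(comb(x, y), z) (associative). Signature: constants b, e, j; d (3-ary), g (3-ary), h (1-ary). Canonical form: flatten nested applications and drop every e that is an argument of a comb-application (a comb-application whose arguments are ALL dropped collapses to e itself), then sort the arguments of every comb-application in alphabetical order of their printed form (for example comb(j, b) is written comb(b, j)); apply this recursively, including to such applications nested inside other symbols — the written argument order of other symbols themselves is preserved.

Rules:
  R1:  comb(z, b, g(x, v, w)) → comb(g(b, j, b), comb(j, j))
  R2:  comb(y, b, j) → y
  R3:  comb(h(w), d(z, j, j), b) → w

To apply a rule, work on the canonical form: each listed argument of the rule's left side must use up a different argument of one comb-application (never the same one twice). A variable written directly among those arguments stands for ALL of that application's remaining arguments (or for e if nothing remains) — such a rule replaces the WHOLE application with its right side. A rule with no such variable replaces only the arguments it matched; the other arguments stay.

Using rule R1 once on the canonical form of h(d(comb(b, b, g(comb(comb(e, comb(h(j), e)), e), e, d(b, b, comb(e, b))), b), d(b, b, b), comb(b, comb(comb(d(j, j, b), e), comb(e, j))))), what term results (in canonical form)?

Canonical form:  h(d(comb(b, b, b, g(h(j), e, d(b, b, b))), d(b, b, b), comb(b, d(j, j, b), j)))
Match R1:  consume b, g(h(j), e, d(b, b, b));  v := e, w := d(b, b, b), x := h(j), z := comb(b, b)
The extension variable absorbs all remaining arguments, so the whole application is rewritten.
Result:  h(d(comb(g(b, j, b), j, j), d(b, b, b), comb(b, d(j, j, b), j)))

Answer: h(d(comb(g(b, j, b), j, j), d(b, b, b), comb(b, d(j, j, b), j)))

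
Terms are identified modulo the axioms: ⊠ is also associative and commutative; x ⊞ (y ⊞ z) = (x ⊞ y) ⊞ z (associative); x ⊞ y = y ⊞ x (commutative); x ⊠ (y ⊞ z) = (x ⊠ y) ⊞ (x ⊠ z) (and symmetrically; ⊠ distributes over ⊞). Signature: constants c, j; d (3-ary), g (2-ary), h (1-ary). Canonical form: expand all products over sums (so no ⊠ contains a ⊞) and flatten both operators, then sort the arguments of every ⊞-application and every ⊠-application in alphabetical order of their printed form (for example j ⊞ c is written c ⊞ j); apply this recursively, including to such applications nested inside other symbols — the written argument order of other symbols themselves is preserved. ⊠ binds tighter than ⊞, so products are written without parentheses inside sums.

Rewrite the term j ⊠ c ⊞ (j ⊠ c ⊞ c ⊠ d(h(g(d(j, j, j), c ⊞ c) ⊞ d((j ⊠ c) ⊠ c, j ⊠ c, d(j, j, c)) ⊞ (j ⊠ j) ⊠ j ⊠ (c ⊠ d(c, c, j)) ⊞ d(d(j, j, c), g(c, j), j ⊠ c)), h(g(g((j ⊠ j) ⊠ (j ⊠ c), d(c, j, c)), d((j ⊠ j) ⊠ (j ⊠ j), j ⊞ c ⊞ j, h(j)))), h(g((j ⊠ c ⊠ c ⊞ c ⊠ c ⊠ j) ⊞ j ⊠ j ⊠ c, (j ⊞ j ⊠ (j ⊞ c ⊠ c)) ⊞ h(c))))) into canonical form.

Distribute:  c ⊠ j ⊞ c ⊠ j ⊞ c ⊠ d(h(c ⊠ d(c, c, j) ⊠ j ⊠ j ⊠ j ⊞ d(c ⊠ c ⊠ j, c ⊠ j, d(j, j, c)) ⊞ d(d(j, j, c), g(c, j), c ⊠ j) ⊞ g(d(j, j, j), c ⊞ c)), h(g(g(c ⊠ j ⊠ j ⊠ j, d(c, j, c)), d(j ⊠ j ⊠ j ⊠ j, c ⊞ j ⊞ j, h(j)))), h(g(c ⊠ c ⊠ j ⊞ c ⊠ c ⊠ j ⊞ c ⊠ j ⊠ j, c ⊠ c ⊠ j ⊞ h(c) ⊞ j ⊞ j ⊠ j)))
Order the arguments:  c ⊠ d(h(c ⊠ d(c, c, j) ⊠ j ⊠ j ⊠ j ⊞ d(c ⊠ c ⊠ j, c ⊠ j, d(j, j, c)) ⊞ d(d(j, j, c), g(c, j), c ⊠ j) ⊞ g(d(j, j, j), c ⊞ c)), h(g(g(c ⊠ j ⊠ j ⊠ j, d(c, j, c)), d(j ⊠ j ⊠ j ⊠ j, c ⊞ j ⊞ j, h(j)))), h(g(c ⊠ c ⊠ j ⊞ c ⊠ c ⊠ j ⊞ c ⊠ j ⊠ j, c ⊠ c ⊠ j ⊞ h(c) ⊞ j ⊞ j ⊠ j))) ⊞ c ⊠ j ⊞ c ⊠ j

Answer: c ⊠ d(h(c ⊠ d(c, c, j) ⊠ j ⊠ j ⊠ j ⊞ d(c ⊠ c ⊠ j, c ⊠ j, d(j, j, c)) ⊞ d(d(j, j, c), g(c, j), c ⊠ j) ⊞ g(d(j, j, j), c ⊞ c)), h(g(g(c ⊠ j ⊠ j ⊠ j, d(c, j, c)), d(j ⊠ j ⊠ j ⊠ j, c ⊞ j ⊞ j, h(j)))), h(g(c ⊠ c ⊠ j ⊞ c ⊠ c ⊠ j ⊞ c ⊠ j ⊠ j, c ⊠ c ⊠ j ⊞ h(c) ⊞ j ⊞ j ⊠ j))) ⊞ c ⊠ j ⊞ c ⊠ j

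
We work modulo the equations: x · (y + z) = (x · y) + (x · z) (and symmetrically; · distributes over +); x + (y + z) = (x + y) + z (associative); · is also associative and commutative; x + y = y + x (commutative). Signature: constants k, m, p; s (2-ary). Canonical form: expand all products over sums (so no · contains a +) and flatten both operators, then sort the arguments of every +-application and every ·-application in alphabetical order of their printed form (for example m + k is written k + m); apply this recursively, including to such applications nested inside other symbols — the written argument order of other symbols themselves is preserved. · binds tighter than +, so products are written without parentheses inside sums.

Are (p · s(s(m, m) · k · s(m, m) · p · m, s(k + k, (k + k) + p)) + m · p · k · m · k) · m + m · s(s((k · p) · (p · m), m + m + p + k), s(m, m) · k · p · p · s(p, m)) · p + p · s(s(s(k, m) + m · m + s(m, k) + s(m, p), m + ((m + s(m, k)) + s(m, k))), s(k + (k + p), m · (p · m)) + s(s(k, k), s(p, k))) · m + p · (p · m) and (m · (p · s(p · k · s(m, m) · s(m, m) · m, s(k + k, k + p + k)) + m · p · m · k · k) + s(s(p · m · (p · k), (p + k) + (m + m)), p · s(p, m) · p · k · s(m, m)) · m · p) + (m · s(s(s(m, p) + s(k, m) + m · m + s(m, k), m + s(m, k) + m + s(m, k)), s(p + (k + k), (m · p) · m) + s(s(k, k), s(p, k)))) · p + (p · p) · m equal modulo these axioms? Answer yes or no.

Left:  (p · s(s(m, m) · k · s(m, m) · p · m, s(k + k, (k + k) + p)) + m · p · k · m · k) · m + m · s(s((k · p) · (p · m), m + m + p + k), s(m, m) · k · p · p · s(p, m)) · p + p · s(s(s(k, m) + m · m + s(m, k) + s(m, p), m + ((m + s(m, k)) + s(m, k))), s(k + (k + p), m · (p · m)) + s(s(k, k), s(p, k))) · m + p · (p · m)
  Expand products over sums:  m · p · s(k · m · p · s(m, m) · s(m, m), s(k + k, k + k + p)) + k · k · m · m · m · p + m · p · s(s(k · m · p · p, k + m + m + p), k · p · p · s(m, m) · s(p, m)) + m · p · s(s(m · m + s(k, m) + s(m, k) + s(m, p), m + m + s(m, k) + s(m, k)), s(k + k + p, m · m · p) + s(s(k, k), s(p, k))) + m · p · p
  Order the arguments:  k · k · m · m · m · p + m · p · p + m · p · s(k · m · p · s(m, m) · s(m, m), s(k + k, k + k + p)) + m · p · s(s(k · m · p · p, k + m + m + p), k · p · p · s(m, m) · s(p, m)) + m · p · s(s(m · m + s(k, m) + s(m, k) + s(m, p), m + m + s(m, k) + s(m, k)), s(k + k + p, m · m · p) + s(s(k, k), s(p, k)))
Right:  (m · (p · s(p · k · s(m, m) · s(m, m) · m, s(k + k, k + p + k)) + m · p · m · k · k) + s(s(p · m · (p · k), (p + k) + (m + m)), p · s(p, m) · p · k · s(m, m)) · m · p) + (m · s(s(s(m, p) + s(k, m) + m · m + s(m, k), m + s(m, k) + m + s(m, k)), s(p + (k + k), (m · p) · m) + s(s(k, k), s(p, k)))) · p + (p · p) · m
  Distribute:  m · p · s(k · m · p · s(m, m) · s(m, m), s(k + k, k + k + p)) + k · k · m · m · m · p + m · p · s(s(k · m · p · p, k + m + m + p), k · p · p · s(m, m) · s(p, m)) + m · p · s(s(m · m + s(k, m) + s(m, k) + s(m, p), m + m + s(m, k) + s(m, k)), s(k + k + p, m · m · p) + s(s(k, k), s(p, k))) + m · p · p
  Sort:  k · k · m · m · m · p + m · p · p + m · p · s(k · m · p · s(m, m) · s(m, m), s(k + k, k + k + p)) + m · p · s(s(k · m · p · p, k + m + m + p), k · p · p · s(m, m) · s(p, m)) + m · p · s(s(m · m + s(k, m) + s(m, k) + s(m, p), m + m + s(m, k) + s(m, k)), s(k + k + p, m · m · p) + s(s(k, k), s(p, k)))

Answer: yes — both canonical forms are k · k · m · m · m · p + m · p · p + m · p · s(k · m · p · s(m, m) · s(m, m), s(k + k, k + k + p)) + m · p · s(s(k · m · p · p, k + m + m + p), k · p · p · s(m, m) · s(p, m)) + m · p · s(s(m · m + s(k, m) + s(m, k) + s(m, p), m + m + s(m, k) + s(m, k)), s(k + k + p, m · m · p) + s(s(k, k), s(p, k)))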